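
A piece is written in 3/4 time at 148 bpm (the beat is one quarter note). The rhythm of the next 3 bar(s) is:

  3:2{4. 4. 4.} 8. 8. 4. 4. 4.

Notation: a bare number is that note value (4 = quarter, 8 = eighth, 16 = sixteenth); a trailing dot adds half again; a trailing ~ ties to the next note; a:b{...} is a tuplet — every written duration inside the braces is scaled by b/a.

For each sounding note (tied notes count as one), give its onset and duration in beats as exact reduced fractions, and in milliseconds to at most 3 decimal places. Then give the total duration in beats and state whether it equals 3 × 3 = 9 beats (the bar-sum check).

1) 0.0ms=0b +405.405ms=1b
2) 405.405ms=1b +405.405ms=1b
3) 810.811ms=2b +405.405ms=1b
4) 1216.216ms=3b +304.054ms=3/4b
5) 1520.27ms=15/4b +304.054ms=3/4b
6) 1824.324ms=9/2b +608.108ms=3/2b
7) 2432.432ms=6b +608.108ms=3/2b
8) 3040.541ms=15/2b +608.108ms=3/2b
Σ=9b of 9 (148bpm 3/4) — PASS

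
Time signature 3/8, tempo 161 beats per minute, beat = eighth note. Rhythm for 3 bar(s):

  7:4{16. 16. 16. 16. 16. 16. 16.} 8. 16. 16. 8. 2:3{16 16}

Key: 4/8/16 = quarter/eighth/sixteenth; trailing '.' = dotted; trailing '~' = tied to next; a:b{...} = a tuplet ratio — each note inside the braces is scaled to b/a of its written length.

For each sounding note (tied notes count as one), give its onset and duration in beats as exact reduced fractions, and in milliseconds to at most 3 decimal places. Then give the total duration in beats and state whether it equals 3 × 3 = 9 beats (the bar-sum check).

1) 0.0ms=0b +159.716ms=3/7b
2) 159.716ms=3/7b +159.716ms=3/7b
3) 319.432ms=6/7b +159.716ms=3/7b
4) 479.148ms=9/7b +159.716ms=3/7b
5) 638.864ms=12/7b +159.716ms=3/7b
6) 798.58ms=15/7b +159.716ms=3/7b
7) 958.296ms=18/7b +159.716ms=3/7b
8) 1118.012ms=3b +559.006ms=3/2b
9) 1677.019ms=9/2b +279.503ms=3/4b
10) 1956.522ms=21/4b +279.503ms=3/4b
11) 2236.025ms=6b +559.006ms=3/2b
12) 2795.031ms=15/2b +279.503ms=3/4b
13) 3074.534ms=33/4b +279.503ms=3/4b
Σ=9b of 9 (161bpm 3/8) — PASS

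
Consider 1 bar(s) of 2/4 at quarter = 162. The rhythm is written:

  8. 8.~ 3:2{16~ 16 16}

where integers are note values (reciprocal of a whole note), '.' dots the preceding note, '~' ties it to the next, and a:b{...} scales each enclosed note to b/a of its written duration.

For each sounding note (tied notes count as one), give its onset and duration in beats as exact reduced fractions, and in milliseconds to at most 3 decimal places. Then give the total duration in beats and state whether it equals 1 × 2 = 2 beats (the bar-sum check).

1) 0.0ms=0b +277.778ms=3/4b
2) 277.778ms=3/4b +401.235ms=13/12b
3) 679.012ms=11/6b +61.728ms=1/6b
Σ=2b of 2 (162bpm 2/4) — PASS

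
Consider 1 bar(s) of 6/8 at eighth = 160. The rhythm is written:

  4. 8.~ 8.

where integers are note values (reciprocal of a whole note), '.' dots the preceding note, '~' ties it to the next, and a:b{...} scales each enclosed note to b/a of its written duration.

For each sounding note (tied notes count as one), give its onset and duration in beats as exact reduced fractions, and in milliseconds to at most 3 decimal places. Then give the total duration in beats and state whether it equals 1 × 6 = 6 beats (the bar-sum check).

1) 0.0ms=0b +1125.0ms=3b
2) 1125.0ms=3b +1125.0ms=3b
Σ=6b of 6 (160bpm 6/8) — PASS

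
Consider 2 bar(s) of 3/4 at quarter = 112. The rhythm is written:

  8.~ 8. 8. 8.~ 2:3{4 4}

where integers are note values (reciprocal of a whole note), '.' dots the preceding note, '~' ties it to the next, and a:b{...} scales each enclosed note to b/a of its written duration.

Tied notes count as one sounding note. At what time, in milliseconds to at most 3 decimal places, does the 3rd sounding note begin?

1. 0.0ms @ 0 + 803.571ms (3/2)
2. 803.571ms @ 3/2 + 401.786ms (3/4)
3. 1205.357ms @ 9/4 + 1205.357ms (9/4)
4. 2410.714ms @ 9/2 + 803.571ms (3/2)

note 3 onset = 9/4b = 1205.357ms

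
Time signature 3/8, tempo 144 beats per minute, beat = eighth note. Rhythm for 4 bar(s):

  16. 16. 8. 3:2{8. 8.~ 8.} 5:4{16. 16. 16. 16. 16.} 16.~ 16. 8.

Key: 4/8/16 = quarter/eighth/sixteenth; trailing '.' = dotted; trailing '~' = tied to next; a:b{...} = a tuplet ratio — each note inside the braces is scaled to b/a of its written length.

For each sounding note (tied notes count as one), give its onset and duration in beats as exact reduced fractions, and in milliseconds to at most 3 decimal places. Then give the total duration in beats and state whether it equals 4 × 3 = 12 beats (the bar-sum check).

1) 0.0ms=0b +312.5ms=3/4b
2) 312.5ms=3/4b +312.5ms=3/4b
3) 625.0ms=3/2b +625.0ms=3/2b
4) 1250.0ms=3b +416.667ms=1b
5) 1666.667ms=4b +833.333ms=2b
6) 2500.0ms=6b +250.0ms=3/5b
7) 2750.0ms=33/5b +250.0ms=3/5b
8) 3000.0ms=36/5b +250.0ms=3/5b
9) 3250.0ms=39/5b +250.0ms=3/5b
10) 3500.0ms=42/5b +250.0ms=3/5b
11) 3750.0ms=9b +625.0ms=3/2b
12) 4375.0ms=21/2b +625.0ms=3/2b
Σ=12b of 12 (144bpm 3/8) — PASS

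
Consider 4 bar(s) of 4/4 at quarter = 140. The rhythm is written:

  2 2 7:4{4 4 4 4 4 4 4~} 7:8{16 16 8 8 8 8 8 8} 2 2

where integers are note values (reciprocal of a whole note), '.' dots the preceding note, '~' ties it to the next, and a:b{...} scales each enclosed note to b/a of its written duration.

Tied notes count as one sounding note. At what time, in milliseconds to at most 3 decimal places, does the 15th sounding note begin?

1. 0.0ms @ 0 + 857.143ms (2)
2. 857.143ms @ 2 + 857.143ms (2)
3. 1714.286ms @ 4 + 244.898ms (4/7)
4. 1959.184ms @ 32/7 + 244.898ms (4/7)
5. 2204.082ms @ 36/7 + 244.898ms (4/7)
6. 2448.98ms @ 40/7 + 244.898ms (4/7)
7. 2693.878ms @ 44/7 + 244.898ms (4/7)
8. 2938.776ms @ 48/7 + 244.898ms (4/7)
9. 3183.673ms @ 52/7 + 367.347ms (6/7)
10. 3551.02ms @ 58/7 + 122.449ms (2/7)
11. 3673.469ms @ 60/7 + 244.898ms (4/7)
12. 3918.367ms @ 64/7 + 244.898ms (4/7)
13. 4163.265ms @ 68/7 + 244.898ms (4/7)
14. 4408.163ms @ 72/7 + 244.898ms (4/7)
15. 4653.061ms @ 76/7 + 244.898ms (4/7)
16. 4897.959ms @ 80/7 + 244.898ms (4/7)
17. 5142.857ms @ 12 + 857.143ms (2)
18. 6000.0ms @ 14 + 857.143ms (2)

note 15 onset = 76/7b = 4653.061ms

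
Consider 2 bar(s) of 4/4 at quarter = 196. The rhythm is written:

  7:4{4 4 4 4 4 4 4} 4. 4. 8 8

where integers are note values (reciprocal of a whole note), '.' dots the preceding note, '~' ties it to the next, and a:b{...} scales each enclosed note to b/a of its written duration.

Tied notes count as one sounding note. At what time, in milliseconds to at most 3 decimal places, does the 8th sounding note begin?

1. 0.0ms @ 0 + 174.927ms (4/7)
2. 174.927ms @ 4/7 + 174.927ms (4/7)
3. 349.854ms @ 8/7 + 174.927ms (4/7)
4. 524.781ms @ 12/7 + 174.927ms (4/7)
5. 699.708ms @ 16/7 + 174.927ms (4/7)
6. 874.636ms @ 20/7 + 174.927ms (4/7)
7. 1049.563ms @ 24/7 + 174.927ms (4/7)
8. 1224.49ms @ 4 + 459.184ms (3/2)
9. 1683.673ms @ 11/2 + 459.184ms (3/2)
10. 2142.857ms @ 7 + 153.061ms (1/2)
11. 2295.918ms @ 15/2 + 153.061ms (1/2)

note 8 onset = 4b = 1224.49ms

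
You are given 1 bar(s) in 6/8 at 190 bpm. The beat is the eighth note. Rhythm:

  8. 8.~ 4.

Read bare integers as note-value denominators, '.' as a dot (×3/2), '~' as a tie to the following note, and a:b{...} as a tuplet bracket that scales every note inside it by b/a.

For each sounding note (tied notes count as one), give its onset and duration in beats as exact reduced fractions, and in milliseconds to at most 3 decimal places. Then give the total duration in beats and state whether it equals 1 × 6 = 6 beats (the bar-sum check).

1) 0.0ms=0b +473.684ms=3/2b
2) 473.684ms=3/2b +1421.053ms=9/2b
Σ=6b of 6 (190bpm 6/8) — PASS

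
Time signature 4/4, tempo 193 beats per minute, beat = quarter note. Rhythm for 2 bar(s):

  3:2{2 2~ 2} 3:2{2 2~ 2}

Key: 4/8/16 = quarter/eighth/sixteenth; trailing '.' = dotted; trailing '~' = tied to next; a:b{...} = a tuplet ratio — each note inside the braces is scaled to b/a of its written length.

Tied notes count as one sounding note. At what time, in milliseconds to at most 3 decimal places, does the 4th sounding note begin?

note 4 onset = 16/3b = 1658.031ms

1. 0.0ms @ 0 + 414.508ms (4/3)
2. 414.508ms @ 4/3 + 829.016ms (8/3)
3. 1243.523ms @ 4 + 414.508ms (4/3)
4. 1658.031ms @ 16/3 + 829.016ms (8/3)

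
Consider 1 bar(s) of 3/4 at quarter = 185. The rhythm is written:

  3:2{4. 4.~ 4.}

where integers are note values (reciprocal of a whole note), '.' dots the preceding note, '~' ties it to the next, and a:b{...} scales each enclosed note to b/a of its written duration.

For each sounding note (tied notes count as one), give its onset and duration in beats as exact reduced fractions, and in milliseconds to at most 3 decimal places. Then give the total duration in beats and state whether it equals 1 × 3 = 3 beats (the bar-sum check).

1) 0.0ms=0b +324.324ms=1b
2) 324.324ms=1b +648.649ms=2b
Σ=3b of 3 (185bpm 3/4) — PASS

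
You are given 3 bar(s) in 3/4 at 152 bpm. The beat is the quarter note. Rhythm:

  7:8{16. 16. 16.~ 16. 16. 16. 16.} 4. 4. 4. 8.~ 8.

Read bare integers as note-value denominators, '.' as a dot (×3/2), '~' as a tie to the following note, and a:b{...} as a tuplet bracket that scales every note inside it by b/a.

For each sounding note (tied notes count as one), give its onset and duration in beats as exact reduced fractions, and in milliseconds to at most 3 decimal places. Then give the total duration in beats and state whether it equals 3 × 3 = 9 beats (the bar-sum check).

1) 0.0ms=0b +169.173ms=3/7b
2) 169.173ms=3/7b +169.173ms=3/7b
3) 338.346ms=6/7b +338.346ms=6/7b
4) 676.692ms=12/7b +169.173ms=3/7b
5) 845.865ms=15/7b +169.173ms=3/7b
6) 1015.038ms=18/7b +169.173ms=3/7b
7) 1184.211ms=3b +592.105ms=3/2b
8) 1776.316ms=9/2b +592.105ms=3/2b
9) 2368.421ms=6b +592.105ms=3/2b
10) 2960.526ms=15/2b +592.105ms=3/2b
Σ=9b of 9 (152bpm 3/4) — PASS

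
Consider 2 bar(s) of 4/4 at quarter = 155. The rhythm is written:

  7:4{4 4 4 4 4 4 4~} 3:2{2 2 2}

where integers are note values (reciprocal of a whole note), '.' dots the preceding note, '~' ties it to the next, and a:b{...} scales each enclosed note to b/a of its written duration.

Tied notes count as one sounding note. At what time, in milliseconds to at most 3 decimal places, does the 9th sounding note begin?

1. 0.0ms @ 0 + 221.198ms (4/7)
2. 221.198ms @ 4/7 + 221.198ms (4/7)
3. 442.396ms @ 8/7 + 221.198ms (4/7)
4. 663.594ms @ 12/7 + 221.198ms (4/7)
5. 884.793ms @ 16/7 + 221.198ms (4/7)
6. 1105.991ms @ 20/7 + 221.198ms (4/7)
7. 1327.189ms @ 24/7 + 737.327ms (40/21)
8. 2064.516ms @ 16/3 + 516.129ms (4/3)
9. 2580.645ms @ 20/3 + 516.129ms (4/3)

note 9 onset = 20/3b = 2580.645ms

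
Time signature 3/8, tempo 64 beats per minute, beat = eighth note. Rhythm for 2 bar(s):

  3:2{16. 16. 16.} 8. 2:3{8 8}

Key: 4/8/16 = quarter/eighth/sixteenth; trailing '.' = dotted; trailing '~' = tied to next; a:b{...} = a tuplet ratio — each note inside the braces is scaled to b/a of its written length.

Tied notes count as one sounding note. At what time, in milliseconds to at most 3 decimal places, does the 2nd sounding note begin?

note 2 onset = 1/2b = 468.75ms

1. 0.0ms @ 0 + 468.75ms (1/2)
2. 468.75ms @ 1/2 + 468.75ms (1/2)
3. 937.5ms @ 1 + 468.75ms (1/2)
4. 1406.25ms @ 3/2 + 1406.25ms (3/2)
5. 2812.5ms @ 3 + 1406.25ms (3/2)
6. 4218.75ms @ 9/2 + 1406.25ms (3/2)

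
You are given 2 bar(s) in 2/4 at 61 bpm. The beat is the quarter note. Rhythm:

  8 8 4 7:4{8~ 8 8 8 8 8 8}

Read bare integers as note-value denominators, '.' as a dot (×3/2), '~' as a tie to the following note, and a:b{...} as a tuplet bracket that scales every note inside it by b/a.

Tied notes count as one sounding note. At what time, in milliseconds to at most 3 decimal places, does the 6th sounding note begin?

1. 0.0ms @ 0 + 491.803ms (1/2)
2. 491.803ms @ 1/2 + 491.803ms (1/2)
3. 983.607ms @ 1 + 983.607ms (1)
4. 1967.213ms @ 2 + 562.061ms (4/7)
5. 2529.274ms @ 18/7 + 281.03ms (2/7)
6. 2810.304ms @ 20/7 + 281.03ms (2/7)
7. 3091.335ms @ 22/7 + 281.03ms (2/7)
8. 3372.365ms @ 24/7 + 281.03ms (2/7)
9. 3653.396ms @ 26/7 + 281.03ms (2/7)

note 6 onset = 20/7b = 2810.304ms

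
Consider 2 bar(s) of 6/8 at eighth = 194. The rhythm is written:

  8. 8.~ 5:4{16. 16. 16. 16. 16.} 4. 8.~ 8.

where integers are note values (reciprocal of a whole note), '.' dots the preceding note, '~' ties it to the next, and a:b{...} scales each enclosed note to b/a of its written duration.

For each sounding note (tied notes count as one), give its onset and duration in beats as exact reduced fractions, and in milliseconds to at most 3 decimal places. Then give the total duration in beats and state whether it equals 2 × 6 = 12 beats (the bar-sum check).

1) 0.0ms=0b +463.918ms=3/2b
2) 463.918ms=3/2b +649.485ms=21/10b
3) 1113.402ms=18/5b +185.567ms=3/5b
4) 1298.969ms=21/5b +185.567ms=3/5b
5) 1484.536ms=24/5b +185.567ms=3/5b
6) 1670.103ms=27/5b +185.567ms=3/5b
7) 1855.67ms=6b +927.835ms=3b
8) 2783.505ms=9b +927.835ms=3b
Σ=12b of 12 (194bpm 6/8) — PASS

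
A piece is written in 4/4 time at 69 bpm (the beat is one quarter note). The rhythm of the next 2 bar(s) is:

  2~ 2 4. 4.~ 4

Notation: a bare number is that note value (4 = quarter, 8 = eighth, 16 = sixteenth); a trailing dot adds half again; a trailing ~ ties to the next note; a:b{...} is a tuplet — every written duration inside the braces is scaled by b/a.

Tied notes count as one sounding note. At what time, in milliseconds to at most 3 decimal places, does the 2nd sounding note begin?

note 2 onset = 4b = 3478.261ms

1. 0.0ms @ 0 + 3478.261ms (4)
2. 3478.261ms @ 4 + 1304.348ms (3/2)
3. 4782.609ms @ 11/2 + 2173.913ms (5/2)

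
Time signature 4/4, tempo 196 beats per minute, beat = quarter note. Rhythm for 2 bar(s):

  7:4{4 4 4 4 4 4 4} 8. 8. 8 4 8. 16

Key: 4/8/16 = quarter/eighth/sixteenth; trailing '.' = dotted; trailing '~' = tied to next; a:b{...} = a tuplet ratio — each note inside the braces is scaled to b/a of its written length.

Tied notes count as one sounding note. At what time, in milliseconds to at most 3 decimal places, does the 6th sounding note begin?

note 6 onset = 20/7b = 874.636ms

1. 0.0ms @ 0 + 174.927ms (4/7)
2. 174.927ms @ 4/7 + 174.927ms (4/7)
3. 349.854ms @ 8/7 + 174.927ms (4/7)
4. 524.781ms @ 12/7 + 174.927ms (4/7)
5. 699.708ms @ 16/7 + 174.927ms (4/7)
6. 874.636ms @ 20/7 + 174.927ms (4/7)
7. 1049.563ms @ 24/7 + 174.927ms (4/7)
8. 1224.49ms @ 4 + 229.592ms (3/4)
9. 1454.082ms @ 19/4 + 229.592ms (3/4)
10. 1683.673ms @ 11/2 + 153.061ms (1/2)
11. 1836.735ms @ 6 + 306.122ms (1)
12. 2142.857ms @ 7 + 229.592ms (3/4)
13. 2372.449ms @ 31/4 + 76.531ms (1/4)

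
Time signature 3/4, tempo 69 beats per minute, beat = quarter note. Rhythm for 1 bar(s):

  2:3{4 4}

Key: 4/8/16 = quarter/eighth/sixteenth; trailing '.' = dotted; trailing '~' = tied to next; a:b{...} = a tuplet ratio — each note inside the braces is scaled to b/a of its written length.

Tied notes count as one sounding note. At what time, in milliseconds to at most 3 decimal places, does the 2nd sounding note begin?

1. 0.0ms @ 0 + 1304.348ms (3/2)
2. 1304.348ms @ 3/2 + 1304.348ms (3/2)

note 2 onset = 3/2b = 1304.348ms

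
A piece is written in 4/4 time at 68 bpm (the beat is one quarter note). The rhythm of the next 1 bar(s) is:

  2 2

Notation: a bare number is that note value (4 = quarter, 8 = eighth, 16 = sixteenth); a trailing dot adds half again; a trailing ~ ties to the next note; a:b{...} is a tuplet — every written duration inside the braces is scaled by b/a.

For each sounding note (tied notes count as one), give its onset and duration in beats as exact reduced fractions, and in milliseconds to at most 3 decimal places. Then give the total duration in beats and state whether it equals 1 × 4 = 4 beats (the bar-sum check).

1) 0.0ms=0b +1764.706ms=2b
2) 1764.706ms=2b +1764.706ms=2b
Σ=4b of 4 (68bpm 4/4) — PASS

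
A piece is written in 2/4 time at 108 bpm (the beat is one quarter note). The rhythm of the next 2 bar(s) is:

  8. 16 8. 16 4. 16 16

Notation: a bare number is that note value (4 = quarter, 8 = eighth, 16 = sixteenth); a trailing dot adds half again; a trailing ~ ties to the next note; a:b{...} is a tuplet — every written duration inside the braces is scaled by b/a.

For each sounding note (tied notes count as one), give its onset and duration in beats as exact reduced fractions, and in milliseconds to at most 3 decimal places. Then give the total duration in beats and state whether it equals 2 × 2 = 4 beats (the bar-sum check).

1) 0.0ms=0b +416.667ms=3/4b
2) 416.667ms=3/4b +138.889ms=1/4b
3) 555.556ms=1b +416.667ms=3/4b
4) 972.222ms=7/4b +138.889ms=1/4b
5) 1111.111ms=2b +833.333ms=3/2b
6) 1944.444ms=7/2b +138.889ms=1/4b
7) 2083.333ms=15/4b +138.889ms=1/4b
Σ=4b of 4 (108bpm 2/4) — PASS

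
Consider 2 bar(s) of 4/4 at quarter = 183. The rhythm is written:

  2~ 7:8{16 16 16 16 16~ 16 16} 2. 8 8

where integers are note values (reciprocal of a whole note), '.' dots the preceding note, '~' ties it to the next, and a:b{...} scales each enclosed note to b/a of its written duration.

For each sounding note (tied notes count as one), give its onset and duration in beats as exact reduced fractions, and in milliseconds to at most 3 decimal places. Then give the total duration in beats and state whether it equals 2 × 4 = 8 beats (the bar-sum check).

1) 0.0ms=0b +749.415ms=16/7b
2) 749.415ms=16/7b +93.677ms=2/7b
3) 843.091ms=18/7b +93.677ms=2/7b
4) 936.768ms=20/7b +93.677ms=2/7b
5) 1030.445ms=22/7b +187.354ms=4/7b
6) 1217.799ms=26/7b +93.677ms=2/7b
7) 1311.475ms=4b +983.607ms=3b
8) 2295.082ms=7b +163.934ms=1/2b
9) 2459.016ms=15/2b +163.934ms=1/2b
Σ=8b of 8 (183bpm 4/4) — PASS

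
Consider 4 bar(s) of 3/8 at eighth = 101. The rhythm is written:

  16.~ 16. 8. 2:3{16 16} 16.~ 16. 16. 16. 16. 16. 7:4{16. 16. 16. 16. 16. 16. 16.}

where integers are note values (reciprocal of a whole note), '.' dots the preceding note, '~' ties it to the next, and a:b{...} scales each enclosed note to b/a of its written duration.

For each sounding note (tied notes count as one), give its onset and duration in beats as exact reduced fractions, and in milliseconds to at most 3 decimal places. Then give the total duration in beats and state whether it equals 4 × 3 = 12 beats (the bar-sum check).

1) 0.0ms=0b +891.089ms=3/2b
2) 891.089ms=3/2b +891.089ms=3/2b
3) 1782.178ms=3b +445.545ms=3/4b
4) 2227.723ms=15/4b +445.545ms=3/4b
5) 2673.267ms=9/2b +891.089ms=3/2b
6) 3564.356ms=6b +445.545ms=3/4b
7) 4009.901ms=27/4b +445.545ms=3/4b
8) 4455.446ms=15/2b +445.545ms=3/4b
9) 4900.99ms=33/4b +445.545ms=3/4b
10) 5346.535ms=9b +254.597ms=3/7b
11) 5601.132ms=66/7b +254.597ms=3/7b
12) 5855.728ms=69/7b +254.597ms=3/7b
13) 6110.325ms=72/7b +254.597ms=3/7b
14) 6364.922ms=75/7b +254.597ms=3/7b
15) 6619.519ms=78/7b +254.597ms=3/7b
16) 6874.116ms=81/7b +254.597ms=3/7b
Σ=12b of 12 (101bpm 3/8) — PASS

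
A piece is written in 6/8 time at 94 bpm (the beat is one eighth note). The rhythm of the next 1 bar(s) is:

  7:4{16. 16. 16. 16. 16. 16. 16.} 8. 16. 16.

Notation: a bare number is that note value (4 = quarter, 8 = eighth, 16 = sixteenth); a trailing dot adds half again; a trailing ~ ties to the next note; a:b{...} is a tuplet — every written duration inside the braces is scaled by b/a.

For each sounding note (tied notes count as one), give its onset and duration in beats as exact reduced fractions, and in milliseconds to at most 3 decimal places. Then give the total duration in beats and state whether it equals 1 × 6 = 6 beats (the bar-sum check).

1) 0.0ms=0b +273.556ms=3/7b
2) 273.556ms=3/7b +273.556ms=3/7b
3) 547.112ms=6/7b +273.556ms=3/7b
4) 820.669ms=9/7b +273.556ms=3/7b
5) 1094.225ms=12/7b +273.556ms=3/7b
6) 1367.781ms=15/7b +273.556ms=3/7b
7) 1641.337ms=18/7b +273.556ms=3/7b
8) 1914.894ms=3b +957.447ms=3/2b
9) 2872.34ms=9/2b +478.723ms=3/4b
10) 3351.064ms=21/4b +478.723ms=3/4b
Σ=6b of 6 (94bpm 6/8) — PASS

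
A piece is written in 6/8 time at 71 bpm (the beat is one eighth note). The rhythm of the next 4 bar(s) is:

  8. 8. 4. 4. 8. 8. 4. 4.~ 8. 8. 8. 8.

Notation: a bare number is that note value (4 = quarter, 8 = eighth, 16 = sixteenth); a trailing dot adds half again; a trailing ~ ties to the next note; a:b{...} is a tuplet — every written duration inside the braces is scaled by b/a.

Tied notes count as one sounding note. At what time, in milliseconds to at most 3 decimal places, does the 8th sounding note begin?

note 8 onset = 15b = 12676.056ms

1. 0.0ms @ 0 + 1267.606ms (3/2)
2. 1267.606ms @ 3/2 + 1267.606ms (3/2)
3. 2535.211ms @ 3 + 2535.211ms (3)
4. 5070.423ms @ 6 + 2535.211ms (3)
5. 7605.634ms @ 9 + 1267.606ms (3/2)
6. 8873.239ms @ 21/2 + 1267.606ms (3/2)
7. 10140.845ms @ 12 + 2535.211ms (3)
8. 12676.056ms @ 15 + 3802.817ms (9/2)
9. 16478.873ms @ 39/2 + 1267.606ms (3/2)
10. 17746.479ms @ 21 + 1267.606ms (3/2)
11. 19014.085ms @ 45/2 + 1267.606ms (3/2)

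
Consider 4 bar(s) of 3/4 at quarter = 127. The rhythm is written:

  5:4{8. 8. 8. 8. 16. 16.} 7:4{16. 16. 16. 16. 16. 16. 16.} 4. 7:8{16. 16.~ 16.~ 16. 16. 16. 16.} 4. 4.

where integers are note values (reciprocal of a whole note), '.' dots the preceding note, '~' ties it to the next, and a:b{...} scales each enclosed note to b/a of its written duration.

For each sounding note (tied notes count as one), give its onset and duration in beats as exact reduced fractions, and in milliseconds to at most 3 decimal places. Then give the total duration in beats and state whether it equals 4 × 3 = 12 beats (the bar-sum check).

1) 0.0ms=0b +283.465ms=3/5b
2) 283.465ms=3/5b +283.465ms=3/5b
3) 566.929ms=6/5b +283.465ms=3/5b
4) 850.394ms=9/5b +283.465ms=3/5b
5) 1133.858ms=12/5b +141.732ms=3/10b
6) 1275.591ms=27/10b +141.732ms=3/10b
7) 1417.323ms=3b +101.237ms=3/14b
8) 1518.56ms=45/14b +101.237ms=3/14b
9) 1619.798ms=24/7b +101.237ms=3/14b
10) 1721.035ms=51/14b +101.237ms=3/14b
11) 1822.272ms=27/7b +101.237ms=3/14b
12) 1923.51ms=57/14b +101.237ms=3/14b
13) 2024.747ms=30/7b +101.237ms=3/14b
14) 2125.984ms=9/2b +708.661ms=3/2b
15) 2834.646ms=6b +202.475ms=3/7b
16) 3037.12ms=45/7b +607.424ms=9/7b
17) 3644.544ms=54/7b +202.475ms=3/7b
18) 3847.019ms=57/7b +202.475ms=3/7b
19) 4049.494ms=60/7b +202.475ms=3/7b
20) 4251.969ms=9b +708.661ms=3/2b
21) 4960.63ms=21/2b +708.661ms=3/2b
Σ=12b of 12 (127bpm 3/4) — PASS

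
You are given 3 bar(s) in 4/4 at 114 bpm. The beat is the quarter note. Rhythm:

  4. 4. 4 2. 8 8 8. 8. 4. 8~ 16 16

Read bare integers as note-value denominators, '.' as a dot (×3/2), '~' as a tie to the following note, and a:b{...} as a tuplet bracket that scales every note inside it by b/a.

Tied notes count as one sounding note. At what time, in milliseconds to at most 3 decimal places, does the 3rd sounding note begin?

1. 0.0ms @ 0 + 789.474ms (3/2)
2. 789.474ms @ 3/2 + 789.474ms (3/2)
3. 1578.947ms @ 3 + 526.316ms (1)
4. 2105.263ms @ 4 + 1578.947ms (3)
5. 3684.211ms @ 7 + 263.158ms (1/2)
6. 3947.368ms @ 15/2 + 263.158ms (1/2)
7. 4210.526ms @ 8 + 394.737ms (3/4)
8. 4605.263ms @ 35/4 + 394.737ms (3/4)
9. 5000.0ms @ 19/2 + 789.474ms (3/2)
10. 5789.474ms @ 11 + 394.737ms (3/4)
11. 6184.211ms @ 47/4 + 131.579ms (1/4)

note 3 onset = 3b = 1578.947ms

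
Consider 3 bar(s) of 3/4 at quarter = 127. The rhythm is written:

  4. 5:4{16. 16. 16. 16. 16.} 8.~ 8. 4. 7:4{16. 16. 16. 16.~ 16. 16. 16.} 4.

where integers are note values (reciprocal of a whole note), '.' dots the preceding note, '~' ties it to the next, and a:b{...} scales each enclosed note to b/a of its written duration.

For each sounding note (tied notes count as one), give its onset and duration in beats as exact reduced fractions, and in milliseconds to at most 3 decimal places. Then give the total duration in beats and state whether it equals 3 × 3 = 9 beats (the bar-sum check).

1) 0.0ms=0b +708.661ms=3/2b
2) 708.661ms=3/2b +141.732ms=3/10b
3) 850.394ms=9/5b +141.732ms=3/10b
4) 992.126ms=21/10b +141.732ms=3/10b
5) 1133.858ms=12/5b +141.732ms=3/10b
6) 1275.591ms=27/10b +141.732ms=3/10b
7) 1417.323ms=3b +708.661ms=3/2b
8) 2125.984ms=9/2b +708.661ms=3/2b
9) 2834.646ms=6b +101.237ms=3/14b
10) 2935.883ms=87/14b +101.237ms=3/14b
11) 3037.12ms=45/7b +101.237ms=3/14b
12) 3138.358ms=93/14b +202.475ms=3/7b
13) 3340.832ms=99/14b +101.237ms=3/14b
14) 3442.07ms=51/7b +101.237ms=3/14b
15) 3543.307ms=15/2b +708.661ms=3/2b
Σ=9b of 9 (127bpm 3/4) — PASS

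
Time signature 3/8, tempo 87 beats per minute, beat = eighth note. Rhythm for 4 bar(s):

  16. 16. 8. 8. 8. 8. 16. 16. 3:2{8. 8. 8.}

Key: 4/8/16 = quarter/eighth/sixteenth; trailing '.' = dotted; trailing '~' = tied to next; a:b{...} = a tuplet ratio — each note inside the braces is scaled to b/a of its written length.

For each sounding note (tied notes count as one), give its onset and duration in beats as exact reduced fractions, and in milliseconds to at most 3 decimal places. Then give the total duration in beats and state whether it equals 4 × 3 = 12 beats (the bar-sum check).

1) 0.0ms=0b +517.241ms=3/4b
2) 517.241ms=3/4b +517.241ms=3/4b
3) 1034.483ms=3/2b +1034.483ms=3/2b
4) 2068.966ms=3b +1034.483ms=3/2b
5) 3103.448ms=9/2b +1034.483ms=3/2b
6) 4137.931ms=6b +1034.483ms=3/2b
7) 5172.414ms=15/2b +517.241ms=3/4b
8) 5689.655ms=33/4b +517.241ms=3/4b
9) 6206.897ms=9b +689.655ms=1b
10) 6896.552ms=10b +689.655ms=1b
11) 7586.207ms=11b +689.655ms=1b
Σ=12b of 12 (87bpm 3/8) — PASS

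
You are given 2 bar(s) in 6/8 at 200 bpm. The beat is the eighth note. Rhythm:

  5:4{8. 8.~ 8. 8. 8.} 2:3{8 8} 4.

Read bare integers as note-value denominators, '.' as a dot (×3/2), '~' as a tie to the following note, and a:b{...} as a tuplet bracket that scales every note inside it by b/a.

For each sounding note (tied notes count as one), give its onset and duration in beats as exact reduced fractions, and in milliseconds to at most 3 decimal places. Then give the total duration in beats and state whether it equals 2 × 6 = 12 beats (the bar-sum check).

1) 0.0ms=0b +360.0ms=6/5b
2) 360.0ms=6/5b +720.0ms=12/5b
3) 1080.0ms=18/5b +360.0ms=6/5b
4) 1440.0ms=24/5b +360.0ms=6/5b
5) 1800.0ms=6b +450.0ms=3/2b
6) 2250.0ms=15/2b +450.0ms=3/2b
7) 2700.0ms=9b +900.0ms=3b
Σ=12b of 12 (200bpm 6/8) — PASS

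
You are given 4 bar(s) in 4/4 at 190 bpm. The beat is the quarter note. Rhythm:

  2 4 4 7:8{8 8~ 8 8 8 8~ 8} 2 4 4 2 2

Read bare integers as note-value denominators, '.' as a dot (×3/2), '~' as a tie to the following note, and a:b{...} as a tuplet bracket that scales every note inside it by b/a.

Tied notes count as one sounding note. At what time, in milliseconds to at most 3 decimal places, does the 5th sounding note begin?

note 5 onset = 32/7b = 1443.609ms

1. 0.0ms @ 0 + 631.579ms (2)
2. 631.579ms @ 2 + 315.789ms (1)
3. 947.368ms @ 3 + 315.789ms (1)
4. 1263.158ms @ 4 + 180.451ms (4/7)
5. 1443.609ms @ 32/7 + 360.902ms (8/7)
6. 1804.511ms @ 40/7 + 180.451ms (4/7)
7. 1984.962ms @ 44/7 + 180.451ms (4/7)
8. 2165.414ms @ 48/7 + 360.902ms (8/7)
9. 2526.316ms @ 8 + 631.579ms (2)
10. 3157.895ms @ 10 + 315.789ms (1)
11. 3473.684ms @ 11 + 315.789ms (1)
12. 3789.474ms @ 12 + 631.579ms (2)
13. 4421.053ms @ 14 + 631.579ms (2)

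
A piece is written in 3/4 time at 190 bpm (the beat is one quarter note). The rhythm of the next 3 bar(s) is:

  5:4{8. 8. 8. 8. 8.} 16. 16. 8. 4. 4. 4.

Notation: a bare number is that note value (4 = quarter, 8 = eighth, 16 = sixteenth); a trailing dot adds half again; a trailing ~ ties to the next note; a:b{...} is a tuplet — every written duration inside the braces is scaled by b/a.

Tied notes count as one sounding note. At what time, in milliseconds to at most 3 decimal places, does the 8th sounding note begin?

1. 0.0ms @ 0 + 189.474ms (3/5)
2. 189.474ms @ 3/5 + 189.474ms (3/5)
3. 378.947ms @ 6/5 + 189.474ms (3/5)
4. 568.421ms @ 9/5 + 189.474ms (3/5)
5. 757.895ms @ 12/5 + 189.474ms (3/5)
6. 947.368ms @ 3 + 118.421ms (3/8)
7. 1065.789ms @ 27/8 + 118.421ms (3/8)
8. 1184.211ms @ 15/4 + 236.842ms (3/4)
9. 1421.053ms @ 9/2 + 473.684ms (3/2)
10. 1894.737ms @ 6 + 473.684ms (3/2)
11. 2368.421ms @ 15/2 + 473.684ms (3/2)

note 8 onset = 15/4b = 1184.211ms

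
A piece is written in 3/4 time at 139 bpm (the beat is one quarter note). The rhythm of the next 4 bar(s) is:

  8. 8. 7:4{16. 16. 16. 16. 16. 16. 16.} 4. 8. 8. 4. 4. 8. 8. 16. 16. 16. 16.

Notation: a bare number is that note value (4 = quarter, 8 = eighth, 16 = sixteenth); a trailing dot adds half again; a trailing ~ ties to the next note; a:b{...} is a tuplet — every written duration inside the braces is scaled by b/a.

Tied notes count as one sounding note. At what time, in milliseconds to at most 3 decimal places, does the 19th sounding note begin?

1. 0.0ms @ 0 + 323.741ms (3/4)
2. 323.741ms @ 3/4 + 323.741ms (3/4)
3. 647.482ms @ 3/2 + 92.497ms (3/14)
4. 739.979ms @ 12/7 + 92.497ms (3/14)
5. 832.477ms @ 27/14 + 92.497ms (3/14)
6. 924.974ms @ 15/7 + 92.497ms (3/14)
7. 1017.472ms @ 33/14 + 92.497ms (3/14)
8. 1109.969ms @ 18/7 + 92.497ms (3/14)
9. 1202.467ms @ 39/14 + 92.497ms (3/14)
10. 1294.964ms @ 3 + 647.482ms (3/2)
11. 1942.446ms @ 9/2 + 323.741ms (3/4)
12. 2266.187ms @ 21/4 + 323.741ms (3/4)
13. 2589.928ms @ 6 + 647.482ms (3/2)
14. 3237.41ms @ 15/2 + 647.482ms (3/2)
15. 3884.892ms @ 9 + 323.741ms (3/4)
16. 4208.633ms @ 39/4 + 323.741ms (3/4)
17. 4532.374ms @ 21/2 + 161.871ms (3/8)
18. 4694.245ms @ 87/8 + 161.871ms (3/8)
19. 4856.115ms @ 45/4 + 161.871ms (3/8)
20. 5017.986ms @ 93/8 + 161.871ms (3/8)

note 19 onset = 45/4b = 4856.115ms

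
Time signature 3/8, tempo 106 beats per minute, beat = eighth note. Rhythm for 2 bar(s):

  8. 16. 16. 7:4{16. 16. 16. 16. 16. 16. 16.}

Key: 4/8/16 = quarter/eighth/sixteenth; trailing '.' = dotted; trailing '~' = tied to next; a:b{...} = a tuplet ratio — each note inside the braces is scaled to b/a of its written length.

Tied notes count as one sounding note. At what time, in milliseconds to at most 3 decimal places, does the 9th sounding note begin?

note 9 onset = 36/7b = 2911.051ms

1. 0.0ms @ 0 + 849.057ms (3/2)
2. 849.057ms @ 3/2 + 424.528ms (3/4)
3. 1273.585ms @ 9/4 + 424.528ms (3/4)
4. 1698.113ms @ 3 + 242.588ms (3/7)
5. 1940.701ms @ 24/7 + 242.588ms (3/7)
6. 2183.288ms @ 27/7 + 242.588ms (3/7)
7. 2425.876ms @ 30/7 + 242.588ms (3/7)
8. 2668.464ms @ 33/7 + 242.588ms (3/7)
9. 2911.051ms @ 36/7 + 242.588ms (3/7)
10. 3153.639ms @ 39/7 + 242.588ms (3/7)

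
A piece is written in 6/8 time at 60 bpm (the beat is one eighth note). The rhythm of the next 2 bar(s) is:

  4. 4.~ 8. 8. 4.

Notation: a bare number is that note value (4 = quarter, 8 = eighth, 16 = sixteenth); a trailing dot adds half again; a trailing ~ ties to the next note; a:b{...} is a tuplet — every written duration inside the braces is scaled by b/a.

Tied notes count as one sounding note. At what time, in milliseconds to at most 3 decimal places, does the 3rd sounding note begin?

note 3 onset = 15/2b = 7500.0ms

1. 0.0ms @ 0 + 3000.0ms (3)
2. 3000.0ms @ 3 + 4500.0ms (9/2)
3. 7500.0ms @ 15/2 + 1500.0ms (3/2)
4. 9000.0ms @ 9 + 3000.0ms (3)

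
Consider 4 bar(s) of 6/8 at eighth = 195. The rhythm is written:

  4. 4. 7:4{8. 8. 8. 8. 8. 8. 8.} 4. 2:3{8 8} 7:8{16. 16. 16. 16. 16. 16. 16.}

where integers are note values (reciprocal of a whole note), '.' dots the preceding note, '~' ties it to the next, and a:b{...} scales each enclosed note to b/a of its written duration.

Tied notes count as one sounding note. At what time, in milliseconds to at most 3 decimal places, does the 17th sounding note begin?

1. 0.0ms @ 0 + 923.077ms (3)
2. 923.077ms @ 3 + 923.077ms (3)
3. 1846.154ms @ 6 + 263.736ms (6/7)
4. 2109.89ms @ 48/7 + 263.736ms (6/7)
5. 2373.626ms @ 54/7 + 263.736ms (6/7)
6. 2637.363ms @ 60/7 + 263.736ms (6/7)
7. 2901.099ms @ 66/7 + 263.736ms (6/7)
8. 3164.835ms @ 72/7 + 263.736ms (6/7)
9. 3428.571ms @ 78/7 + 263.736ms (6/7)
10. 3692.308ms @ 12 + 923.077ms (3)
11. 4615.385ms @ 15 + 461.538ms (3/2)
12. 5076.923ms @ 33/2 + 461.538ms (3/2)
13. 5538.462ms @ 18 + 263.736ms (6/7)
14. 5802.198ms @ 132/7 + 263.736ms (6/7)
15. 6065.934ms @ 138/7 + 263.736ms (6/7)
16. 6329.67ms @ 144/7 + 263.736ms (6/7)
17. 6593.407ms @ 150/7 + 263.736ms (6/7)
18. 6857.143ms @ 156/7 + 263.736ms (6/7)
19. 7120.879ms @ 162/7 + 263.736ms (6/7)

note 17 onset = 150/7b = 6593.407ms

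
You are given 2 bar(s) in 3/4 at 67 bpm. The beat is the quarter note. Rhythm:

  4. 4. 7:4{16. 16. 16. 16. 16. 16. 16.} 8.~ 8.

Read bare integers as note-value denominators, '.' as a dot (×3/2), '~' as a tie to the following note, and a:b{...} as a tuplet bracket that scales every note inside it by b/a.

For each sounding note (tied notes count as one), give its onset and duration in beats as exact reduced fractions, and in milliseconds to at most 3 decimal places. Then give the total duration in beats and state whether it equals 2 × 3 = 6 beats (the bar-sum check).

1) 0.0ms=0b +1343.284ms=3/2b
2) 1343.284ms=3/2b +1343.284ms=3/2b
3) 2686.567ms=3b +191.898ms=3/14b
4) 2878.465ms=45/14b +191.898ms=3/14b
5) 3070.362ms=24/7b +191.898ms=3/14b
6) 3262.26ms=51/14b +191.898ms=3/14b
7) 3454.158ms=27/7b +191.898ms=3/14b
8) 3646.055ms=57/14b +191.898ms=3/14b
9) 3837.953ms=30/7b +191.898ms=3/14b
10) 4029.851ms=9/2b +1343.284ms=3/2b
Σ=6b of 6 (67bpm 3/4) — PASS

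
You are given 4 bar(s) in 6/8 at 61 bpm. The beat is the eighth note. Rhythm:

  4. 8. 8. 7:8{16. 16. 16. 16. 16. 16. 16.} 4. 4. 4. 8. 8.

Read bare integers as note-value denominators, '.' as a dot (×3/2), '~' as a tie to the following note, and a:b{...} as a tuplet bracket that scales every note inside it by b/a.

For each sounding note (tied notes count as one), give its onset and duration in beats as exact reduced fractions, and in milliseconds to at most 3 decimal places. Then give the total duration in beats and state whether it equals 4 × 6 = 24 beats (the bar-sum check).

1) 0.0ms=0b +2950.82ms=3b
2) 2950.82ms=3b +1475.41ms=3/2b
3) 4426.23ms=9/2b +1475.41ms=3/2b
4) 5901.639ms=6b +843.091ms=6/7b
5) 6744.731ms=48/7b +843.091ms=6/7b
6) 7587.822ms=54/7b +843.091ms=6/7b
7) 8430.913ms=60/7b +843.091ms=6/7b
8) 9274.005ms=66/7b +843.091ms=6/7b
9) 10117.096ms=72/7b +843.091ms=6/7b
10) 10960.187ms=78/7b +843.091ms=6/7b
11) 11803.279ms=12b +2950.82ms=3b
12) 14754.098ms=15b +2950.82ms=3b
13) 17704.918ms=18b +2950.82ms=3b
14) 20655.738ms=21b +1475.41ms=3/2b
15) 22131.148ms=45/2b +1475.41ms=3/2b
Σ=24b of 24 (61bpm 6/8) — PASS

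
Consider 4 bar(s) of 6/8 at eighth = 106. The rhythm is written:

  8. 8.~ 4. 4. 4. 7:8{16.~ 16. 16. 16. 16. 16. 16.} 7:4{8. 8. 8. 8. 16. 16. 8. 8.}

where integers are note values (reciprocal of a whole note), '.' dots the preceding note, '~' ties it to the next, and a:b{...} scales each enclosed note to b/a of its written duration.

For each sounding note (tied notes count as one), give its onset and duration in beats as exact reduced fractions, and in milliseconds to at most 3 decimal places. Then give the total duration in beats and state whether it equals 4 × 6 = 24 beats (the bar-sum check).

1) 0.0ms=0b +849.057ms=3/2b
2) 849.057ms=3/2b +2547.17ms=9/2b
3) 3396.226ms=6b +1698.113ms=3b
4) 5094.34ms=9b +1698.113ms=3b
5) 6792.453ms=12b +970.35ms=12/7b
6) 7762.803ms=96/7b +485.175ms=6/7b
7) 8247.978ms=102/7b +485.175ms=6/7b
8) 8733.154ms=108/7b +485.175ms=6/7b
9) 9218.329ms=114/7b +485.175ms=6/7b
10) 9703.504ms=120/7b +485.175ms=6/7b
11) 10188.679ms=18b +485.175ms=6/7b
12) 10673.854ms=132/7b +485.175ms=6/7b
13) 11159.03ms=138/7b +485.175ms=6/7b
14) 11644.205ms=144/7b +485.175ms=6/7b
15) 12129.38ms=150/7b +242.588ms=3/7b
16) 12371.968ms=153/7b +242.588ms=3/7b
17) 12614.555ms=156/7b +485.175ms=6/7b
18) 13099.73ms=162/7b +485.175ms=6/7b
Σ=24b of 24 (106bpm 6/8) — PASS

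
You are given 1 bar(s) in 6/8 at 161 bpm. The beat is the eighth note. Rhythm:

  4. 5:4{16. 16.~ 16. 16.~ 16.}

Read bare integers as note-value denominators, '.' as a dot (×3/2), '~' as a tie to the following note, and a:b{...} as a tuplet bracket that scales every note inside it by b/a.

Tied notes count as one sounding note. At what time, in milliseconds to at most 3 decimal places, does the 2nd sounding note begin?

note 2 onset = 3b = 1118.012ms

1. 0.0ms @ 0 + 1118.012ms (3)
2. 1118.012ms @ 3 + 223.602ms (3/5)
3. 1341.615ms @ 18/5 + 447.205ms (6/5)
4. 1788.82ms @ 24/5 + 447.205ms (6/5)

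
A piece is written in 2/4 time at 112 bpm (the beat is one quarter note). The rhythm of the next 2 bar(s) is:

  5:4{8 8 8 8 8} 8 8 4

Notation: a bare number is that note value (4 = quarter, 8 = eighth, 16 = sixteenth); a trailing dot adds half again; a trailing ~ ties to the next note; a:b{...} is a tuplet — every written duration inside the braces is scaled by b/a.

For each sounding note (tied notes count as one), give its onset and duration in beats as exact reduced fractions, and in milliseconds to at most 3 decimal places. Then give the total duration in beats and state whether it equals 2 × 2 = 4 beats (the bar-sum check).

1) 0.0ms=0b +214.286ms=2/5b
2) 214.286ms=2/5b +214.286ms=2/5b
3) 428.571ms=4/5b +214.286ms=2/5b
4) 642.857ms=6/5b +214.286ms=2/5b
5) 857.143ms=8/5b +214.286ms=2/5b
6) 1071.429ms=2b +267.857ms=1/2b
7) 1339.286ms=5/2b +267.857ms=1/2b
8) 1607.143ms=3b +535.714ms=1b
Σ=4b of 4 (112bpm 2/4) — PASS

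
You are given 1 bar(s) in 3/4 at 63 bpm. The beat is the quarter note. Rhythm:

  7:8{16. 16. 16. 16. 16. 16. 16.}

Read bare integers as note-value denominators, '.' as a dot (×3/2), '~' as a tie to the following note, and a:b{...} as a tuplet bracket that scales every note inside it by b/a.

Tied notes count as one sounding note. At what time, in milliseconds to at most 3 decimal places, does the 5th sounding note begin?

note 5 onset = 12/7b = 1632.653ms

1. 0.0ms @ 0 + 408.163ms (3/7)
2. 408.163ms @ 3/7 + 408.163ms (3/7)
3. 816.327ms @ 6/7 + 408.163ms (3/7)
4. 1224.49ms @ 9/7 + 408.163ms (3/7)
5. 1632.653ms @ 12/7 + 408.163ms (3/7)
6. 2040.816ms @ 15/7 + 408.163ms (3/7)
7. 2448.98ms @ 18/7 + 408.163ms (3/7)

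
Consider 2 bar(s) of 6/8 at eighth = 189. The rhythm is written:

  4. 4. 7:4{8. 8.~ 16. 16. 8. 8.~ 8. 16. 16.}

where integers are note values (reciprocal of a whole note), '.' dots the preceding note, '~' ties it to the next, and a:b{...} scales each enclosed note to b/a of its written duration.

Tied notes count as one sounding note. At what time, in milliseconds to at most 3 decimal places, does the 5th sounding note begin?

note 5 onset = 57/7b = 2585.034ms

1. 0.0ms @ 0 + 952.381ms (3)
2. 952.381ms @ 3 + 952.381ms (3)
3. 1904.762ms @ 6 + 272.109ms (6/7)
4. 2176.871ms @ 48/7 + 408.163ms (9/7)
5. 2585.034ms @ 57/7 + 136.054ms (3/7)
6. 2721.088ms @ 60/7 + 272.109ms (6/7)
7. 2993.197ms @ 66/7 + 544.218ms (12/7)
8. 3537.415ms @ 78/7 + 136.054ms (3/7)
9. 3673.469ms @ 81/7 + 136.054ms (3/7)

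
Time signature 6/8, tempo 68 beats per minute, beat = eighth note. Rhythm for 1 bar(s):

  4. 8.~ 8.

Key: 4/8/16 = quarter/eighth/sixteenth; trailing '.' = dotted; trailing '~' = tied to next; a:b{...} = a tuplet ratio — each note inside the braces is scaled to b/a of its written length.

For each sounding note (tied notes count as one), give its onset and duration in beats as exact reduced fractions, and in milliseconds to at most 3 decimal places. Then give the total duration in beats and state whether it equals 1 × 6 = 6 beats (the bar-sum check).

1) 0.0ms=0b +2647.059ms=3b
2) 2647.059ms=3b +2647.059ms=3b
Σ=6b of 6 (68bpm 6/8) — PASS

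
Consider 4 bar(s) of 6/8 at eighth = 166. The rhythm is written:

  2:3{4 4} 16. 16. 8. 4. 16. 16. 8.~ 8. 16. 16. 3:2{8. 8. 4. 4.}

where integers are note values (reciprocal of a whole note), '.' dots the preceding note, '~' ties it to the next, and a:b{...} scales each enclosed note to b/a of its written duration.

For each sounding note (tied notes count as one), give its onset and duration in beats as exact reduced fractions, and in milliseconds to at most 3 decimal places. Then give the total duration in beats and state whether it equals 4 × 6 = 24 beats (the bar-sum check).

1) 0.0ms=0b +1084.337ms=3b
2) 1084.337ms=3b +1084.337ms=3b
3) 2168.675ms=6b +271.084ms=3/4b
4) 2439.759ms=27/4b +271.084ms=3/4b
5) 2710.843ms=15/2b +542.169ms=3/2b
6) 3253.012ms=9b +1084.337ms=3b
7) 4337.349ms=12b +271.084ms=3/4b
8) 4608.434ms=51/4b +271.084ms=3/4b
9) 4879.518ms=27/2b +1084.337ms=3b
10) 5963.855ms=33/2b +271.084ms=3/4b
11) 6234.94ms=69/4b +271.084ms=3/4b
12) 6506.024ms=18b +361.446ms=1b
13) 6867.47ms=19b +361.446ms=1b
14) 7228.916ms=20b +722.892ms=2b
15) 7951.807ms=22b +722.892ms=2b
Σ=24b of 24 (166bpm 6/8) — PASS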